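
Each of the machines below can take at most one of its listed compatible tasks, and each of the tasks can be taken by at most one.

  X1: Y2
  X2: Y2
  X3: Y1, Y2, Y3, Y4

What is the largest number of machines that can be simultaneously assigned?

2

Unit-capacity flow: source→left, listed edges, right→sink; max matching = max flow.
Augmenting path X1→Y2 (+1); matched 1.
Augmenting path X3→Y1 (+1); matched 2.
No augmenting path remains; maximum matching = 2.
König certificate: {X3, Y2} is a vertex cover of size 2 (every listed pair touches it), so no matching can be larger.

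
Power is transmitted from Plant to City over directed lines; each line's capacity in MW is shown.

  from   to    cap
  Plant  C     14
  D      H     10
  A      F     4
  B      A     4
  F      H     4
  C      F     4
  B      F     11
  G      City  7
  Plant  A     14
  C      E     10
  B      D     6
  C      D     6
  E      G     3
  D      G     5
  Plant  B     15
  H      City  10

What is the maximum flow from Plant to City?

17

Augment Plant→A→F→H→City: bottleneck 4, flow now 4.
Augment Plant→B→D→G→City: bottleneck 5, flow now 9.
Augment Plant→B→D→H→City: bottleneck 1, flow now 10.
Augment Plant→C→D→H→City: bottleneck 5, flow now 15.
Augment Plant→C→E→G→City: bottleneck 2, flow now 17.
No augmenting path remains; maximum flow = 17.
In the residual graph, reachable from Plant: {Plant, A, B, C, D, E, F, G, H}.
Min-cut edges: G→City (7), H→City (10); capacity 7 + 10 = 17.
This cut is saturated, so no flow can exceed 17.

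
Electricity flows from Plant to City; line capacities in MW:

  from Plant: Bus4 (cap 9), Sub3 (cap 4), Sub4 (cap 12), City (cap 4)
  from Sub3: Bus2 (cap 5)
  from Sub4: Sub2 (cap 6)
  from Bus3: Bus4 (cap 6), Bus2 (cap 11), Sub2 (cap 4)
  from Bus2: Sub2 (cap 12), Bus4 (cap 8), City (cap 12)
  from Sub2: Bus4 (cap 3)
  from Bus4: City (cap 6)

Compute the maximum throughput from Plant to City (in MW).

14

Augment Plant→City: bottleneck 4, flow now 4.
Augment Plant→Bus4→City: bottleneck 6, flow now 10.
Augment Plant→Sub3→Bus2→City: bottleneck 4, flow now 14.
No augmenting path remains; maximum flow = 14.
In the residual graph, reachable from Plant: {Plant, Sub4, Sub2, Bus4}.
Min-cut edges: Plant→Sub3 (4), Plant→City (4), Bus4→City (6); capacity 4 + 4 + 6 = 14.
This cut is saturated, so no flow can exceed 14.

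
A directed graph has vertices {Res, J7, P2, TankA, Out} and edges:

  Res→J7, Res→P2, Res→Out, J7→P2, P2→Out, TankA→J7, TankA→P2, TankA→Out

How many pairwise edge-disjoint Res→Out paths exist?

2

Assign every edge capacity 1; by Menger, the answer equals the max flow.
Path Res→Out (+1); total 1.
Path Res→P2→Out (+1); total 2.
No residual Res→Out path; max flow = 2.
Certifying cut of size 2: {P2→Out, Res→Out}.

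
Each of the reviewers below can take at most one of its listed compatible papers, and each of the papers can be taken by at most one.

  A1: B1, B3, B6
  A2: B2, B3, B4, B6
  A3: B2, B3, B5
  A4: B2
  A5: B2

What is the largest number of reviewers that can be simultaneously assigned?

4

Unit-capacity flow: source→left, listed edges, right→sink; max matching = max flow.
Augmenting path A1→B1 (+1); matched 1.
Augmenting path A2→B2 (+1); matched 2.
Augmenting path A3→B3 (+1); matched 3.
Augmenting path A4→B2→A2→B4 (+1); matched 4.
No augmenting path remains; maximum matching = 4.
König certificate: {A1, A2, A3, B2} is a vertex cover of size 4 (every listed pair touches it), so no matching can be larger.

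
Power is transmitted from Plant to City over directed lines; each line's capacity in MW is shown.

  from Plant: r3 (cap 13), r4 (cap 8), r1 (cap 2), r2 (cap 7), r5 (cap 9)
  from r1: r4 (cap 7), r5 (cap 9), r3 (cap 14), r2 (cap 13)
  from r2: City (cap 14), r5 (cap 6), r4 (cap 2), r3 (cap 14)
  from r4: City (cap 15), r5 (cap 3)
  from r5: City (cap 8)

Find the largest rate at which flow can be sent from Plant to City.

Augment Plant→r2→City: bottleneck 7, flow now 7.
Augment Plant→r4→City: bottleneck 8, flow now 15.
Augment Plant→r5→City: bottleneck 8, flow now 23.
Augment Plant→r1→r2→City: bottleneck 2, flow now 25.
No augmenting path remains; maximum flow = 25.
In the residual graph, reachable from Plant: {Plant, r3, r5}.
Min-cut edges: Plant→r1 (2), Plant→r2 (7), Plant→r4 (8), r5→City (8); capacity 2 + 7 + 8 + 8 = 25.
This cut is saturated, so no flow can exceed 25.

25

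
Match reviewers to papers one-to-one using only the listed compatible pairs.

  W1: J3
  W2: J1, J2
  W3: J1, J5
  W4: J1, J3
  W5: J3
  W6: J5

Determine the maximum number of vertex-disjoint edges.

Unit-capacity flow: source→left, listed edges, right→sink; max matching = max flow.
Augmenting path W1→J3 (+1); matched 1.
Augmenting path W2→J1 (+1); matched 2.
Augmenting path W3→J5 (+1); matched 3.
Augmenting path W4→J1→W2→J2 (+1); matched 4.
No augmenting path remains; maximum matching = 4.
König certificate: {W2, J1, J3, J5} is a vertex cover of size 4 (every listed pair touches it), so no matching can be larger.

4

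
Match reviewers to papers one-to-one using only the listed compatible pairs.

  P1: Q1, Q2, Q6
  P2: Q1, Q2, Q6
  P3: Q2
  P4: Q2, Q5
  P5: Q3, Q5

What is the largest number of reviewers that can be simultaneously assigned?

5

Unit-capacity flow: source→left, listed edges, right→sink; max matching = max flow.
Augmenting path P1→Q1 (+1); matched 1.
Augmenting path P2→Q2 (+1); matched 2.
Augmenting path P4→Q5 (+1); matched 3.
Augmenting path P5→Q3 (+1); matched 4.
Augmenting path P3→Q2→P2→Q6 (+1); matched 5.
No augmenting path remains; maximum matching = 5.
König certificate: {P1, P2, P3, P4, P5} is a vertex cover of size 5 (every listed pair touches it), so no matching can be larger.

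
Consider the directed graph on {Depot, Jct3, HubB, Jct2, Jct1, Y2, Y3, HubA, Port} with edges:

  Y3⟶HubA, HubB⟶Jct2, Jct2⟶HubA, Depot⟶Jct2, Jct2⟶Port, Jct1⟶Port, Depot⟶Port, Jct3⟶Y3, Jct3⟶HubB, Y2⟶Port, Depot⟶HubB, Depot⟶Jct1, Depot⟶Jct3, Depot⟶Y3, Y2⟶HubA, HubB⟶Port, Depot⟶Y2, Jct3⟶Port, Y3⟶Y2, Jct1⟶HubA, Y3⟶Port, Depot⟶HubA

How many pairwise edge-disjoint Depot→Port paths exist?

Assign every edge capacity 1; by Menger, the answer equals the max flow.
Path Depot→Port (+1); total 1.
Path Depot→Jct3→Port (+1); total 2.
Path Depot→HubB→Port (+1); total 3.
Path Depot→Jct2→Port (+1); total 4.
Path Depot→Jct1→Port (+1); total 5.
Path Depot→Y2→Port (+1); total 6.
Path Depot→Y3→Port (+1); total 7.
No residual Depot→Port path; max flow = 7.
Certifying cut of size 7: {Depot→HubB, Depot→Jct1, Depot→Jct2, Depot→Jct3, Depot→Port, Depot→Y2, Depot→Y3}.

7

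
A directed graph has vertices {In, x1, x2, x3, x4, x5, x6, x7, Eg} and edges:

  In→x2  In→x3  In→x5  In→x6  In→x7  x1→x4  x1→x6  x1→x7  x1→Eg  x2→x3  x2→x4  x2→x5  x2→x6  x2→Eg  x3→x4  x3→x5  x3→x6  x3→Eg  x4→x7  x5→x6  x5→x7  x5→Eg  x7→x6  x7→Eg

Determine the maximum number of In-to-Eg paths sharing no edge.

4

Assign every edge capacity 1; by Menger, the answer equals the max flow.
Path In→x2→Eg (+1); total 1.
Path In→x3→Eg (+1); total 2.
Path In→x5→Eg (+1); total 3.
Path In→x7→Eg (+1); total 4.
No residual In→Eg path; max flow = 4.
Certifying cut of size 4: {In→x2, In→x3, In→x5, In→x7}.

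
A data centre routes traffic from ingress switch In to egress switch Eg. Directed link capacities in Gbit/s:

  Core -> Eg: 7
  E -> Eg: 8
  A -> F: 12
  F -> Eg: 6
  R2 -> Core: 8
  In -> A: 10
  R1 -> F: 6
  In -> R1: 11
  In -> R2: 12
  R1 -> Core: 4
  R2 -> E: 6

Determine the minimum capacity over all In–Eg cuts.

19

Augment In→R2→Core→Eg: bottleneck 7, flow now 7.
Augment In→R2→E→Eg: bottleneck 5, flow now 12.
Augment In→R1→F→Eg: bottleneck 6, flow now 18.
Augment In→R1→Core→R2→E→Eg: bottleneck 1, flow now 19. (uses reverse residual edge)
No augmenting path remains; maximum flow = 19.
By max-flow min-cut, the minimum cut capacity equals the max flow.
In the residual graph, reachable from In: {In, R2, R1, A, F, Core}.
Min-cut edges: R2→E (6), F→Eg (6), Core→Eg (7); capacity 6 + 6 + 7 = 19.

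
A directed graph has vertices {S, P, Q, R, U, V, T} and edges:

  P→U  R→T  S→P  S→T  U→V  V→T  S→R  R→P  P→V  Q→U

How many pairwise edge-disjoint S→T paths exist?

Assign every edge capacity 1; by Menger, the answer equals the max flow.
Path S→T (+1); total 1.
Path S→R→T (+1); total 2.
Path S→P→V→T (+1); total 3.
No residual S→T path; max flow = 3.
Certifying cut of size 3: {S→P, S→R, S→T}.

3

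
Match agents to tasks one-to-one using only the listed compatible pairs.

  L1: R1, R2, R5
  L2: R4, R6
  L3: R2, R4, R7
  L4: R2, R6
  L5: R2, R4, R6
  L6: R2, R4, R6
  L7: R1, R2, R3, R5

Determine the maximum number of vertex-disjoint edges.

Unit-capacity flow: source→left, listed edges, right→sink; max matching = max flow.
Augmenting path L1→R1 (+1); matched 1.
Augmenting path L2→R4 (+1); matched 2.
Augmenting path L3→R2 (+1); matched 3.
Augmenting path L4→R6 (+1); matched 4.
Augmenting path L7→R3 (+1); matched 5.
Augmenting path L5→R2→L3→R7 (+1); matched 6.
No augmenting path remains; maximum matching = 6.
König certificate: {L1, L3, L7, R2, R4, R6} is a vertex cover of size 6 (every listed pair touches it), so no matching can be larger.

6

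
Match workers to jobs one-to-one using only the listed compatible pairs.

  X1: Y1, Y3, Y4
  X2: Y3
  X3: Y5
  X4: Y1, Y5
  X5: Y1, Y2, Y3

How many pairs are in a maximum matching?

Unit-capacity flow: source→left, listed edges, right→sink; max matching = max flow.
Augmenting path X1→Y1 (+1); matched 1.
Augmenting path X2→Y3 (+1); matched 2.
Augmenting path X3→Y5 (+1); matched 3.
Augmenting path X5→Y2 (+1); matched 4.
Augmenting path X4→Y1→X1→Y4 (+1); matched 5.
No augmenting path remains; maximum matching = 5.
König certificate: {X1, X2, X3, X4, X5} is a vertex cover of size 5 (every listed pair touches it), so no matching can be larger.

5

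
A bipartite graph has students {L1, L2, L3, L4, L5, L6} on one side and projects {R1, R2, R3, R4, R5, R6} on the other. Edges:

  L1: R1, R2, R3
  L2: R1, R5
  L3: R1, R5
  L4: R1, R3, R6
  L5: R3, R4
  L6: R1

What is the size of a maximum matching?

5

Unit-capacity flow: source→left, listed edges, right→sink; max matching = max flow.
Augmenting path L1→R1 (+1); matched 1.
Augmenting path L2→R5 (+1); matched 2.
Augmenting path L4→R3 (+1); matched 3.
Augmenting path L5→R4 (+1); matched 4.
Augmenting path L3→R1→L1→R2 (+1); matched 5.
No augmenting path remains; maximum matching = 5.
König certificate: {L1, L4, L5, R1, R5} is a vertex cover of size 5 (every listed pair touches it), so no matching can be larger.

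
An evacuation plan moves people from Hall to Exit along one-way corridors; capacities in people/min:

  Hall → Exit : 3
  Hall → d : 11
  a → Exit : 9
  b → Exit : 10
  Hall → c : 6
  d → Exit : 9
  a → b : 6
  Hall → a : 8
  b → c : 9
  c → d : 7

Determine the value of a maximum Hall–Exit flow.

20

Augment Hall→Exit: bottleneck 3, flow now 3.
Augment Hall→a→Exit: bottleneck 8, flow now 11.
Augment Hall→d→Exit: bottleneck 9, flow now 20.
No augmenting path remains; maximum flow = 20.
In the residual graph, reachable from Hall: {Hall, c, d}.
Min-cut edges: Hall→a (8), Hall→Exit (3), d→Exit (9); capacity 8 + 3 + 9 = 20.
This cut is saturated, so no flow can exceed 20.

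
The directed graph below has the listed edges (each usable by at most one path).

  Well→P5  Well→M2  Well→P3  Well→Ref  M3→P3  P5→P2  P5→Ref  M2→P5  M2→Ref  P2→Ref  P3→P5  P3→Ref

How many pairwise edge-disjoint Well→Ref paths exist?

Assign every edge capacity 1; by Menger, the answer equals the max flow.
Path Well→Ref (+1); total 1.
Path Well→P5→Ref (+1); total 2.
Path Well→M2→Ref (+1); total 3.
Path Well→P3→Ref (+1); total 4.
No residual Well→Ref path; max flow = 4.
Certifying cut of size 4: {Well→M2, Well→P3, Well→P5, Well→Ref}.

4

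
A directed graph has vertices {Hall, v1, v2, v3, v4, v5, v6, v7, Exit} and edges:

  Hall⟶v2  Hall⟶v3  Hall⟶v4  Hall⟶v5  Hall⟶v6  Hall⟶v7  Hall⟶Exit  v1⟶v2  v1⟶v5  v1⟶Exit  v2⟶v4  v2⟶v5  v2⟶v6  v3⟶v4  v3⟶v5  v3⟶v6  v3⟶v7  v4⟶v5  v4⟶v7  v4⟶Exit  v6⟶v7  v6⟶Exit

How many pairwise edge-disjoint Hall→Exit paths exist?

Assign every edge capacity 1; by Menger, the answer equals the max flow.
Path Hall→Exit (+1); total 1.
Path Hall→v4→Exit (+1); total 2.
Path Hall→v6→Exit (+1); total 3.
No residual Hall→Exit path; max flow = 3.
Certifying cut of size 3: {Hall→Exit, v4→Exit, v6→Exit}.

3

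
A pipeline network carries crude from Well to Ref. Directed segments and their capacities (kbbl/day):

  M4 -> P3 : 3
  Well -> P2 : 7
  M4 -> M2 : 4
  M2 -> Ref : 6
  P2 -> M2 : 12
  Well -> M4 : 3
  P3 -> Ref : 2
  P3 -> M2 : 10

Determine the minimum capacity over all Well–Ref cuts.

Augment Well→M4→M2→Ref: bottleneck 3, flow now 3.
Augment Well→P2→M2→Ref: bottleneck 3, flow now 6.
Augment Well→P2→M2→M4→P3→Ref: bottleneck 2, flow now 8. (uses reverse residual edge)
No augmenting path remains; maximum flow = 8.
By max-flow min-cut, the minimum cut capacity equals the max flow.
In the residual graph, reachable from Well: {Well, M4, P2, M2, P3}.
Min-cut edges: M2→Ref (6), P3→Ref (2); capacity 6 + 2 = 8.

8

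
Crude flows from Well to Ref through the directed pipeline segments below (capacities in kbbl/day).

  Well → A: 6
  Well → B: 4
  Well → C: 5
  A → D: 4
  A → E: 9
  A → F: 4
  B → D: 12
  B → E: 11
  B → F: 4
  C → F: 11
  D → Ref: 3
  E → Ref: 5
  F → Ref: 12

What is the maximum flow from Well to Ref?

15

Augment Well→A→D→Ref: bottleneck 3, flow now 3.
Augment Well→A→E→Ref: bottleneck 3, flow now 6.
Augment Well→B→E→Ref: bottleneck 2, flow now 8.
Augment Well→B→F→Ref: bottleneck 2, flow now 10.
Augment Well→C→F→Ref: bottleneck 5, flow now 15.
No augmenting path remains; maximum flow = 15.
In the residual graph, reachable from Well: {Well}.
Min-cut edges: Well→A (6), Well→B (4), Well→C (5); capacity 6 + 4 + 5 = 15.
This cut is saturated, so no flow can exceed 15.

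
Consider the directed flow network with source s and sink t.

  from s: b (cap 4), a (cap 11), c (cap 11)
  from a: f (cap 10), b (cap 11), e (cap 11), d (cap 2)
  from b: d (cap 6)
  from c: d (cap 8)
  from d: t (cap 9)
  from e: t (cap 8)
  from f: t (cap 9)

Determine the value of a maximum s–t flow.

20

Augment s→a→d→t: bottleneck 2, flow now 2.
Augment s→a→e→t: bottleneck 8, flow now 10.
Augment s→a→f→t: bottleneck 1, flow now 11.
Augment s→b→d→t: bottleneck 4, flow now 15.
Augment s→c→d→t: bottleneck 3, flow now 18.
Augment s→c→d→a→f→t: bottleneck 2, flow now 20. (uses reverse residual edge)
No augmenting path remains; maximum flow = 20.
In the residual graph, reachable from s: {s, b, c, d}.
Min-cut edges: s→a (11), d→t (9); capacity 11 + 9 = 20.
This cut is saturated, so no flow can exceed 20.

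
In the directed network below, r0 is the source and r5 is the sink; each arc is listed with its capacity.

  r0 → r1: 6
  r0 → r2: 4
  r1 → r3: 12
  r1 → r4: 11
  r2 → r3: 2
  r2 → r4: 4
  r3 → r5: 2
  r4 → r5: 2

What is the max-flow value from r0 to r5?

Augment r0→r1→r3→r5: bottleneck 2, flow now 2.
Augment r0→r1→r4→r5: bottleneck 2, flow now 4.
No augmenting path remains; maximum flow = 4.
In the residual graph, reachable from r0: {r0, r1, r2, r3, r4}.
Min-cut edges: r3→r5 (2), r4→r5 (2); capacity 2 + 2 = 4.
This cut is saturated, so no flow can exceed 4.

4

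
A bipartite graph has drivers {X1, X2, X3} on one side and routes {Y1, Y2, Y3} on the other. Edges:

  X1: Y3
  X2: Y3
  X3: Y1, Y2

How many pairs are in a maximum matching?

Unit-capacity flow: source→left, listed edges, right→sink; max matching = max flow.
Augmenting path X1→Y3 (+1); matched 1.
Augmenting path X3→Y1 (+1); matched 2.
No augmenting path remains; maximum matching = 2.
König certificate: {X3, Y3} is a vertex cover of size 2 (every listed pair touches it), so no matching can be larger.

2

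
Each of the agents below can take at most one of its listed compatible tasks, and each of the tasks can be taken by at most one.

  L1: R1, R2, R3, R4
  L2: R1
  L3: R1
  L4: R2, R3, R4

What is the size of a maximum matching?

3

Unit-capacity flow: source→left, listed edges, right→sink; max matching = max flow.
Augmenting path L1→R1 (+1); matched 1.
Augmenting path L4→R2 (+1); matched 2.
Augmenting path L2→R1→L1→R3 (+1); matched 3.
No augmenting path remains; maximum matching = 3.
König certificate: {L1, L4, R1} is a vertex cover of size 3 (every listed pair touches it), so no matching can be larger.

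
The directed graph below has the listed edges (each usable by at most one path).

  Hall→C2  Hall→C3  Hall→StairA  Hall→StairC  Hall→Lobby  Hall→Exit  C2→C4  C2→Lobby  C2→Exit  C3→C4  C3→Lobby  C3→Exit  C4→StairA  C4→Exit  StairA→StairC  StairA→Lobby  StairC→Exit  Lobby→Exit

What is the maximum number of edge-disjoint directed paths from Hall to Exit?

Assign every edge capacity 1; by Menger, the answer equals the max flow.
Path Hall→Exit (+1); total 1.
Path Hall→C2→Exit (+1); total 2.
Path Hall→C3→Exit (+1); total 3.
Path Hall→StairC→Exit (+1); total 4.
Path Hall→Lobby→Exit (+1); total 5.
No residual Hall→Exit path; max flow = 5.
Certifying cut of size 5: {Hall→C2, Hall→C3, Hall→Exit, Lobby→Exit, StairC→Exit}.

5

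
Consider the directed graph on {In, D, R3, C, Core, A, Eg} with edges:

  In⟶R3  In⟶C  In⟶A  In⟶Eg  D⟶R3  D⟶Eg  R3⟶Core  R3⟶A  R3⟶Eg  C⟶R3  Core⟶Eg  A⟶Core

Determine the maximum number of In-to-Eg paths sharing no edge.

3

Assign every edge capacity 1; by Menger, the answer equals the max flow.
Path In→Eg (+1); total 1.
Path In→R3→Eg (+1); total 2.
Path In→A→Core→Eg (+1); total 3.
No residual In→Eg path; max flow = 3.
Certifying cut of size 3: {Core→Eg, In→Eg, R3→Eg}.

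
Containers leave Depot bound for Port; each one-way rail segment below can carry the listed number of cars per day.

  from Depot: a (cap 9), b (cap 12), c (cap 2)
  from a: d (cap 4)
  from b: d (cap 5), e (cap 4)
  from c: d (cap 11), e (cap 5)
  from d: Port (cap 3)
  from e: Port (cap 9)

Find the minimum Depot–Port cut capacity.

Augment Depot→a→d→Port: bottleneck 3, flow now 3.
Augment Depot→b→e→Port: bottleneck 4, flow now 7.
Augment Depot→c→e→Port: bottleneck 2, flow now 9.
No augmenting path remains; maximum flow = 9.
By max-flow min-cut, the minimum cut capacity equals the max flow.
In the residual graph, reachable from Depot: {Depot, a, b, d}.
Min-cut edges: Depot→c (2), b→e (4), d→Port (3); capacity 2 + 4 + 3 = 9.

9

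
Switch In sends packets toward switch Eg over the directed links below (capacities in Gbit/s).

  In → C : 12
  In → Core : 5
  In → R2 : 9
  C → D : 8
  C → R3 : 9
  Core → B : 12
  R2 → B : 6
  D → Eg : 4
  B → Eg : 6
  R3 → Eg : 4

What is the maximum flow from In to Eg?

14

Augment In→C→D→Eg: bottleneck 4, flow now 4.
Augment In→C→R3→Eg: bottleneck 4, flow now 8.
Augment In→Core→B→Eg: bottleneck 5, flow now 13.
Augment In→R2→B→Eg: bottleneck 1, flow now 14.
No augmenting path remains; maximum flow = 14.
In the residual graph, reachable from In: {In, C, Core, R2, D, B, R3}.
Min-cut edges: D→Eg (4), B→Eg (6), R3→Eg (4); capacity 4 + 6 + 4 = 14.
This cut is saturated, so no flow can exceed 14.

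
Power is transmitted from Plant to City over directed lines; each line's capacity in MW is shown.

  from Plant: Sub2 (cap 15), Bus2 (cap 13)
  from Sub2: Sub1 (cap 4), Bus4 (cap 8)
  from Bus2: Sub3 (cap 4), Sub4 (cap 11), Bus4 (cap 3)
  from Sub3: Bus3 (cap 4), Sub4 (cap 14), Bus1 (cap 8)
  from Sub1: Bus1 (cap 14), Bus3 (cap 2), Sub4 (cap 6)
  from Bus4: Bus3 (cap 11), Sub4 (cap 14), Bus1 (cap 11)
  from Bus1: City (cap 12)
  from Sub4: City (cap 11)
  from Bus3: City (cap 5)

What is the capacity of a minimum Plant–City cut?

Augment Plant→Bus2→Sub4→City: bottleneck 11, flow now 11.
Augment Plant→Sub2→Sub1→Bus1→City: bottleneck 4, flow now 15.
Augment Plant→Sub2→Bus4→Bus1→City: bottleneck 8, flow now 23.
Augment Plant→Bus2→Sub3→Bus3→City: bottleneck 2, flow now 25.
No augmenting path remains; maximum flow = 25.
By max-flow min-cut, the minimum cut capacity equals the max flow.
In the residual graph, reachable from Plant: {Plant, Sub2}.
Min-cut edges: Plant→Bus2 (13), Sub2→Sub1 (4), Sub2→Bus4 (8); capacity 13 + 4 + 8 = 25.

25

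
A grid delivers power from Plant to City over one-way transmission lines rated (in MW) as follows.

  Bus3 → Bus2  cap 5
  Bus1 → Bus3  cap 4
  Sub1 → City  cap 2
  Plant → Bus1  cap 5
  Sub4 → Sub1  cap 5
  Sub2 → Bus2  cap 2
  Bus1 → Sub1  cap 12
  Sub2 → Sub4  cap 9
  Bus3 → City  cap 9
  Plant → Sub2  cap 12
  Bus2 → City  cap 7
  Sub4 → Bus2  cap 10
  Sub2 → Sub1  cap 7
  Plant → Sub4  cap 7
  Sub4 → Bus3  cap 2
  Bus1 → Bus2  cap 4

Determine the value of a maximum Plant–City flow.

15

Augment Plant→Sub4→Sub1→City: bottleneck 2, flow now 2.
Augment Plant→Sub4→Bus2→City: bottleneck 5, flow now 7.
Augment Plant→Bus1→Bus2→City: bottleneck 2, flow now 9.
Augment Plant→Bus1→Bus3→City: bottleneck 3, flow now 12.
Augment Plant→Sub2→Sub4→Bus3→City: bottleneck 2, flow now 14.
Augment Plant→Sub2→Bus2→Bus1→Bus3→City: bottleneck 1, flow now 15. (uses reverse residual edge)
No augmenting path remains; maximum flow = 15.
In the residual graph, reachable from Plant: {Plant, Sub4, Bus1, Sub2, Sub1, Bus2}.
Min-cut edges: Sub4→Bus3 (2), Bus1→Bus3 (4), Sub1→City (2), Bus2→City (7); capacity 2 + 4 + 2 + 7 = 15.
This cut is saturated, so no flow can exceed 15.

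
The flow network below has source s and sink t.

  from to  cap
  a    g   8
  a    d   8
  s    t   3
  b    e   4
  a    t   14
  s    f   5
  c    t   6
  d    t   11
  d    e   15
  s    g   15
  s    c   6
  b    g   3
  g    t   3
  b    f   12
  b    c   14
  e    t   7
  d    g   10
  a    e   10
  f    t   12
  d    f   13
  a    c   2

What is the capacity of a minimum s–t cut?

17

Augment s→t: bottleneck 3, flow now 3.
Augment s→c→t: bottleneck 6, flow now 9.
Augment s→f→t: bottleneck 5, flow now 14.
Augment s→g→t: bottleneck 3, flow now 17.
No augmenting path remains; maximum flow = 17.
By max-flow min-cut, the minimum cut capacity equals the max flow.
In the residual graph, reachable from s: {s, g}.
Min-cut edges: s→c (6), s→f (5), s→t (3), g→t (3); capacity 6 + 5 + 3 + 3 = 17.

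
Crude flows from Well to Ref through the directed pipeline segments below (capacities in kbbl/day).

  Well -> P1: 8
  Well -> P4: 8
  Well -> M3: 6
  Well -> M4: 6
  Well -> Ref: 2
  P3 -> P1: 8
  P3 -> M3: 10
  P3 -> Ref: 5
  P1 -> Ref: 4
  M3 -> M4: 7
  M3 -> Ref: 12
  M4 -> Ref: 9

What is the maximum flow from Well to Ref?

18

Augment Well→Ref: bottleneck 2, flow now 2.
Augment Well→P1→Ref: bottleneck 4, flow now 6.
Augment Well→M3→Ref: bottleneck 6, flow now 12.
Augment Well→M4→Ref: bottleneck 6, flow now 18.
No augmenting path remains; maximum flow = 18.
In the residual graph, reachable from Well: {Well, P1, P4}.
Min-cut edges: Well→M3 (6), Well→M4 (6), Well→Ref (2), P1→Ref (4); capacity 6 + 6 + 2 + 4 = 18.
This cut is saturated, so no flow can exceed 18.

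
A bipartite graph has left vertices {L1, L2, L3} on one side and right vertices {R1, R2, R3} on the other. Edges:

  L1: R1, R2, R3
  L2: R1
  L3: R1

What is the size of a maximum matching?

2

Unit-capacity flow: source→left, listed edges, right→sink; max matching = max flow.
Augmenting path L1→R1 (+1); matched 1.
Augmenting path L2→R1→L1→R2 (+1); matched 2.
No augmenting path remains; maximum matching = 2.
König certificate: {L1, R1} is a vertex cover of size 2 (every listed pair touches it), so no matching can be larger.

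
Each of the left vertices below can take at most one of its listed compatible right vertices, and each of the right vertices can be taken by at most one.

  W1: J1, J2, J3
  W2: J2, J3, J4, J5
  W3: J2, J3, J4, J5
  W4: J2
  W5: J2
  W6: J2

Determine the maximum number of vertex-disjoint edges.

Unit-capacity flow: source→left, listed edges, right→sink; max matching = max flow.
Augmenting path W1→J1 (+1); matched 1.
Augmenting path W2→J2 (+1); matched 2.
Augmenting path W3→J3 (+1); matched 3.
Augmenting path W4→J2→W2→J4 (+1); matched 4.
No augmenting path remains; maximum matching = 4.
König certificate: {W1, W2, W3, J2} is a vertex cover of size 4 (every listed pair touches it), so no matching can be larger.

4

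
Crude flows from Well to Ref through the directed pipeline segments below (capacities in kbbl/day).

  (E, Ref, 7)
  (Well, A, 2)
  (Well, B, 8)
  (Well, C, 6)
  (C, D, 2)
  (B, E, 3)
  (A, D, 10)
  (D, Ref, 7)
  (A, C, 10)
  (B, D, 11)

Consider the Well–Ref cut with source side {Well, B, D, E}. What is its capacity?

Edges leaving {Well, B, D, E}: Well→A (2), Well→C (6), D→Ref (7), E→Ref (7).
Cut capacity = 2 + 6 + 7 + 7 = 22.

22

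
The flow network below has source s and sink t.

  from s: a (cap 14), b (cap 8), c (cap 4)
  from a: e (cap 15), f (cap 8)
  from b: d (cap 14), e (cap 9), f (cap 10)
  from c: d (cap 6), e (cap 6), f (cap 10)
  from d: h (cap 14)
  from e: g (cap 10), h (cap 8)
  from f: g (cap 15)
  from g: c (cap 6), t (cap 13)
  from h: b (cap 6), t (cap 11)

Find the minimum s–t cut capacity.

24

Augment s→a→e→g→t: bottleneck 10, flow now 10.
Augment s→a→e→h→t: bottleneck 4, flow now 14.
Augment s→b→d→h→t: bottleneck 7, flow now 21.
Augment s→b→f→g→t: bottleneck 1, flow now 22.
Augment s→c→f→g→t: bottleneck 2, flow now 24.
No augmenting path remains; maximum flow = 24.
By max-flow min-cut, the minimum cut capacity equals the max flow.
In the residual graph, reachable from s: {s, a, b, c, d, e, f, g, h}.
Min-cut edges: g→t (13), h→t (11); capacity 13 + 11 = 24.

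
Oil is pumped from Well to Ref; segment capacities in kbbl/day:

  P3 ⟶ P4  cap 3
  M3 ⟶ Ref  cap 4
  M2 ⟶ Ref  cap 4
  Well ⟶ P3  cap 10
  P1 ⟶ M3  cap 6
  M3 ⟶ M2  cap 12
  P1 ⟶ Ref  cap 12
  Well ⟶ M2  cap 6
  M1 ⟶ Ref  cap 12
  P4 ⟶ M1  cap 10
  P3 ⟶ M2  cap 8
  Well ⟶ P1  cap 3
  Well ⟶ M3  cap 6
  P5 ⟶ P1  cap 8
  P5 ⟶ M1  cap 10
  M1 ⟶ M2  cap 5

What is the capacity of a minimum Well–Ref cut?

Augment Well→P1→Ref: bottleneck 3, flow now 3.
Augment Well→M3→Ref: bottleneck 4, flow now 7.
Augment Well→M2→Ref: bottleneck 4, flow now 11.
Augment Well→P3→P4→M1→Ref: bottleneck 3, flow now 14.
No augmenting path remains; maximum flow = 14.
By max-flow min-cut, the minimum cut capacity equals the max flow.
In the residual graph, reachable from Well: {Well, P3, M3, M2}.
Min-cut edges: Well→P1 (3), P3→P4 (3), M3→Ref (4), M2→Ref (4); capacity 3 + 3 + 4 + 4 = 14.

14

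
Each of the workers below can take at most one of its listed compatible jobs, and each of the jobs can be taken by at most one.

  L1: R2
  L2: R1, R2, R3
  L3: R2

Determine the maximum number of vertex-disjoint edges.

Unit-capacity flow: source→left, listed edges, right→sink; max matching = max flow.
Augmenting path L1→R2 (+1); matched 1.
Augmenting path L2→R1 (+1); matched 2.
No augmenting path remains; maximum matching = 2.
König certificate: {L2, R2} is a vertex cover of size 2 (every listed pair touches it), so no matching can be larger.

2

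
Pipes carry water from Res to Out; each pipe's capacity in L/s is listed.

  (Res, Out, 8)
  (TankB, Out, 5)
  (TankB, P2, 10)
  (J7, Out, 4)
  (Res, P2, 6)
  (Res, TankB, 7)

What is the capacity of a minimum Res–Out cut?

13

Augment Res→Out: bottleneck 8, flow now 8.
Augment Res→TankB→Out: bottleneck 5, flow now 13.
No augmenting path remains; maximum flow = 13.
By max-flow min-cut, the minimum cut capacity equals the max flow.
In the residual graph, reachable from Res: {Res, TankB, P2}.
Min-cut edges: Res→Out (8), TankB→Out (5); capacity 8 + 5 = 13.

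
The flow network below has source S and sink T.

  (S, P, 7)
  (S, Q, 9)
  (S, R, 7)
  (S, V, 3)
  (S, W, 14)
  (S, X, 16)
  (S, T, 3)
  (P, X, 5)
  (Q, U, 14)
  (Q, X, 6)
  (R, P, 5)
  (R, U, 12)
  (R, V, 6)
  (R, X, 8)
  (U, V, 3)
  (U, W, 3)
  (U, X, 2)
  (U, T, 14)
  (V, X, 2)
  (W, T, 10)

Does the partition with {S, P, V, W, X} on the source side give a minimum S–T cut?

Given cut capacity: 9 + 7 + 3 + 10 = 29.
Augment S→T: bottleneck 3, flow now 3.
Augment S→W→T: bottleneck 10, flow now 13.
Augment S→Q→U→T: bottleneck 9, flow now 22.
Augment S→R→U→T: bottleneck 5, flow now 27.
No augmenting path remains; maximum flow = 27.
In the residual graph, reachable from S: {S, P, Q, R, U, V, W, X}.
Min-cut edges: S→T (3), U→T (14), W→T (10); capacity 3 + 14 + 10 = 27.
Cut capacity 29 exceeds the max flow 27, so it is not minimum.

No — its capacity is 29, but the minimum cut has capacity 27.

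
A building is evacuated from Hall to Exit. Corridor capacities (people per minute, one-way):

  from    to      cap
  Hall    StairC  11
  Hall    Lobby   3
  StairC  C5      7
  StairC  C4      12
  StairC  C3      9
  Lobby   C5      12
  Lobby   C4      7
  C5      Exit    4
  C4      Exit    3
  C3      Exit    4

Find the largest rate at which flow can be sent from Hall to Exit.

Augment Hall→StairC→C5→Exit: bottleneck 4, flow now 4.
Augment Hall→StairC→C4→Exit: bottleneck 3, flow now 7.
Augment Hall→StairC→C3→Exit: bottleneck 4, flow now 11.
No augmenting path remains; maximum flow = 11.
In the residual graph, reachable from Hall: {Hall, StairC, Lobby, C5, C4, C3}.
Min-cut edges: C5→Exit (4), C4→Exit (3), C3→Exit (4); capacity 4 + 3 + 4 = 11.
This cut is saturated, so no flow can exceed 11.

11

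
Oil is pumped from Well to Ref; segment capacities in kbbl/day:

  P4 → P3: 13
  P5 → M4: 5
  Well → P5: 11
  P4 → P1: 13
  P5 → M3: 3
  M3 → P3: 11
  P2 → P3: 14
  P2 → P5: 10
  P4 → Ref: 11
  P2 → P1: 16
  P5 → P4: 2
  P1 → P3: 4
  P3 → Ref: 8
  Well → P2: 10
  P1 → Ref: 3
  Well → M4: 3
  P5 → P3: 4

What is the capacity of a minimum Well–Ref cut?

Augment Well→P2→P1→Ref: bottleneck 3, flow now 3.
Augment Well→P2→P3→Ref: bottleneck 7, flow now 10.
Augment Well→P5→P4→Ref: bottleneck 2, flow now 12.
Augment Well→P5→P3→Ref: bottleneck 1, flow now 13.
No augmenting path remains; maximum flow = 13.
By max-flow min-cut, the minimum cut capacity equals the max flow.
In the residual graph, reachable from Well: {Well, P2, P5, M3, P1, M4, P3}.
Min-cut edges: P5→P4 (2), P1→Ref (3), P3→Ref (8); capacity 2 + 3 + 8 = 13.

13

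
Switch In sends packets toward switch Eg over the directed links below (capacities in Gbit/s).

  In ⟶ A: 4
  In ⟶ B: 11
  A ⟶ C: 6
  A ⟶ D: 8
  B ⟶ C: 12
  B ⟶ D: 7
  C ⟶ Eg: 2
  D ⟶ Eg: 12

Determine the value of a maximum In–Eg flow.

Augment In→A→C→Eg: bottleneck 2, flow now 2.
Augment In→A→D→Eg: bottleneck 2, flow now 4.
Augment In→B→D→Eg: bottleneck 7, flow now 11.
Augment In→B→C→A→D→Eg: bottleneck 2, flow now 13. (uses reverse residual edge)
No augmenting path remains; maximum flow = 13.
In the residual graph, reachable from In: {In, B, C}.
Min-cut edges: In→A (4), B→D (7), C→Eg (2); capacity 4 + 7 + 2 = 13.
This cut is saturated, so no flow can exceed 13.

13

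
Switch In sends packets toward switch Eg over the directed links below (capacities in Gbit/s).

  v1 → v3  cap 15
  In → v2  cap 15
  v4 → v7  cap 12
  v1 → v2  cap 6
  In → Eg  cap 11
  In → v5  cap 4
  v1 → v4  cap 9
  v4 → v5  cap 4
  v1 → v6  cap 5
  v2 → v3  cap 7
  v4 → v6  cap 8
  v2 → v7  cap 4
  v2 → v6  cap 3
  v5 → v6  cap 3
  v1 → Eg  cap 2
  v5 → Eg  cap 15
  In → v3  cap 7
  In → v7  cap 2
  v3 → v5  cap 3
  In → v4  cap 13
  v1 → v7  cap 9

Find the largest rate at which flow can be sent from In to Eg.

22

Augment In→Eg: bottleneck 11, flow now 11.
Augment In→v5→Eg: bottleneck 4, flow now 15.
Augment In→v3→v5→Eg: bottleneck 3, flow now 18.
Augment In→v4→v5→Eg: bottleneck 4, flow now 22.
No augmenting path remains; maximum flow = 22.
In the residual graph, reachable from In: {In, v2, v3, v4, v6, v7}.
Min-cut edges: In→v5 (4), In→Eg (11), v3→v5 (3), v4→v5 (4); capacity 4 + 11 + 3 + 4 = 22.
This cut is saturated, so no flow can exceed 22.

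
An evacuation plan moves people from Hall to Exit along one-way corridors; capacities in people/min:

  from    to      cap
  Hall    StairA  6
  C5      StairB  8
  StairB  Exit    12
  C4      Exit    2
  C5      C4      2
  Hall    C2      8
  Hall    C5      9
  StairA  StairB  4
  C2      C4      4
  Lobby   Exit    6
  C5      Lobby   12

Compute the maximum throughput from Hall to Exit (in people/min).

15

Augment Hall→C5→Lobby→Exit: bottleneck 6, flow now 6.
Augment Hall→C5→StairB→Exit: bottleneck 3, flow now 9.
Augment Hall→StairA→StairB→Exit: bottleneck 4, flow now 13.
Augment Hall→C2→C4→Exit: bottleneck 2, flow now 15.
No augmenting path remains; maximum flow = 15.
In the residual graph, reachable from Hall: {Hall, StairA, C2, C4}.
Min-cut edges: Hall→C5 (9), StairA→StairB (4), C4→Exit (2); capacity 9 + 4 + 2 = 15.
This cut is saturated, so no flow can exceed 15.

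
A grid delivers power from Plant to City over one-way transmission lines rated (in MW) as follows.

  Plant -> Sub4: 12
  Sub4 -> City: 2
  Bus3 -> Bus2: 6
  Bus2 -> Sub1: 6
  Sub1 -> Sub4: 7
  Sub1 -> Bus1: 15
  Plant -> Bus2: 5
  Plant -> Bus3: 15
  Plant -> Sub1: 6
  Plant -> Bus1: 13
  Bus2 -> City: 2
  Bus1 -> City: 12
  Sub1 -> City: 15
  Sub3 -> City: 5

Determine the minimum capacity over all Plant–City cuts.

28

Augment Plant→Bus2→City: bottleneck 2, flow now 2.
Augment Plant→Sub1→City: bottleneck 6, flow now 8.
Augment Plant→Bus1→City: bottleneck 12, flow now 20.
Augment Plant→Sub4→City: bottleneck 2, flow now 22.
Augment Plant→Bus2→Sub1→City: bottleneck 3, flow now 25.
Augment Plant→Bus3→Bus2→Sub1→City: bottleneck 3, flow now 28.
No augmenting path remains; maximum flow = 28.
By max-flow min-cut, the minimum cut capacity equals the max flow.
In the residual graph, reachable from Plant: {Plant, Bus3, Bus2, Bus1, Sub4}.
Min-cut edges: Plant→Sub1 (6), Bus2→Sub1 (6), Bus2→City (2), Bus1→City (12), Sub4→City (2); capacity 6 + 6 + 2 + 12 + 2 = 28.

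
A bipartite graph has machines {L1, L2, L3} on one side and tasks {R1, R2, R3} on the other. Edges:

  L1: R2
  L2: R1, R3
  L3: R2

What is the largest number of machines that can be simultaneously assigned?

2

Unit-capacity flow: source→left, listed edges, right→sink; max matching = max flow.
Augmenting path L1→R2 (+1); matched 1.
Augmenting path L2→R1 (+1); matched 2.
No augmenting path remains; maximum matching = 2.
König certificate: {L2, R2} is a vertex cover of size 2 (every listed pair touches it), so no matching can be larger.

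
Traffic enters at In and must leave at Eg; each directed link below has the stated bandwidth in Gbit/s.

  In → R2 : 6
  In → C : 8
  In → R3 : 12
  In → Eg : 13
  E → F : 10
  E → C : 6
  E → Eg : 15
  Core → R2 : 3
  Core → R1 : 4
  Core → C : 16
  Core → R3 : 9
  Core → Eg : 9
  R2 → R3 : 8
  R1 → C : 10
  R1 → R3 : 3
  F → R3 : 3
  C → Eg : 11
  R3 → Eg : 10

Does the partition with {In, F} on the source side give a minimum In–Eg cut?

Given cut capacity: 6 + 8 + 12 + 13 + 3 = 42.
Augment In→Eg: bottleneck 13, flow now 13.
Augment In→C→Eg: bottleneck 8, flow now 21.
Augment In→R3→Eg: bottleneck 10, flow now 31.
No augmenting path remains; maximum flow = 31.
In the residual graph, reachable from In: {In, R2, R3}.
Min-cut edges: In→C (8), In→Eg (13), R3→Eg (10); capacity 8 + 13 + 10 = 31.
Cut capacity 42 exceeds the max flow 31, so it is not minimum.

No — its capacity is 42, but the minimum cut has capacity 31.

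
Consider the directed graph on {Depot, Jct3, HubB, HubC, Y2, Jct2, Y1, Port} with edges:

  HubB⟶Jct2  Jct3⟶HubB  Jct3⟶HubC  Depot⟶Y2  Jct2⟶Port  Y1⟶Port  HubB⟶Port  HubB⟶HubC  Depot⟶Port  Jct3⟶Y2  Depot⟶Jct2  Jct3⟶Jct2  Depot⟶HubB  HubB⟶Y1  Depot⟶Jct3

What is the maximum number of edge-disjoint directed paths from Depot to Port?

Assign every edge capacity 1; by Menger, the answer equals the max flow.
Path Depot→Port (+1); total 1.
Path Depot→HubB→Port (+1); total 2.
Path Depot→Jct2→Port (+1); total 3.
Path Depot→Jct3→HubB→Y1→Port (+1); total 4.
No residual Depot→Port path; max flow = 4.
Certifying cut of size 4: {Depot→HubB, Depot→Jct2, Depot→Jct3, Depot→Port}.

4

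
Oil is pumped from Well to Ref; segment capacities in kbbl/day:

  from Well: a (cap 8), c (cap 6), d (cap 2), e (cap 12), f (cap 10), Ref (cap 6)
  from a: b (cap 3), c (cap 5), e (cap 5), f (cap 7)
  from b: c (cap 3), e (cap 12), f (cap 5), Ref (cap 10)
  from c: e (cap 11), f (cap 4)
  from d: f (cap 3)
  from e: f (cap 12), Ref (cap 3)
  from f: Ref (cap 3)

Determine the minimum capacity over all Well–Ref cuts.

15

Augment Well→Ref: bottleneck 6, flow now 6.
Augment Well→e→Ref: bottleneck 3, flow now 9.
Augment Well→f→Ref: bottleneck 3, flow now 12.
Augment Well→a→b→Ref: bottleneck 3, flow now 15.
No augmenting path remains; maximum flow = 15.
By max-flow min-cut, the minimum cut capacity equals the max flow.
In the residual graph, reachable from Well: {Well, a, c, d, e, f}.
Min-cut edges: Well→Ref (6), a→b (3), e→Ref (3), f→Ref (3); capacity 6 + 3 + 3 + 3 = 15.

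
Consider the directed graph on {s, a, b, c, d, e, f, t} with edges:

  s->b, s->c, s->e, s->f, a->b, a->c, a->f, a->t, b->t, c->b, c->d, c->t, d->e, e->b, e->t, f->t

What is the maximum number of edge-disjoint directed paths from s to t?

Assign every edge capacity 1; by Menger, the answer equals the max flow.
Path s→b→t (+1); total 1.
Path s→c→t (+1); total 2.
Path s→e→t (+1); total 3.
Path s→f→t (+1); total 4.
No residual s→t path; max flow = 4.
Certifying cut of size 4: {s→b, s→c, s→e, s→f}.

4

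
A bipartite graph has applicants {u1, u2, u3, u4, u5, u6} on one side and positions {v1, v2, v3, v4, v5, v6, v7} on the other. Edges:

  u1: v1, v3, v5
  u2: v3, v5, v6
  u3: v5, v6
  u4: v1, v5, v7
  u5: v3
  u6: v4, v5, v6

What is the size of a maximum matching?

6

Unit-capacity flow: source→left, listed edges, right→sink; max matching = max flow.
Augmenting path u1→v1 (+1); matched 1.
Augmenting path u2→v3 (+1); matched 2.
Augmenting path u3→v5 (+1); matched 3.
Augmenting path u4→v7 (+1); matched 4.
Augmenting path u6→v4 (+1); matched 5.
Augmenting path u5→v3→u2→v6 (+1); matched 6.
No augmenting path remains; maximum matching = 6.
König certificate: {u1, u2, u3, u4, u5, u6} is a vertex cover of size 6 (every listed pair touches it), so no matching can be larger.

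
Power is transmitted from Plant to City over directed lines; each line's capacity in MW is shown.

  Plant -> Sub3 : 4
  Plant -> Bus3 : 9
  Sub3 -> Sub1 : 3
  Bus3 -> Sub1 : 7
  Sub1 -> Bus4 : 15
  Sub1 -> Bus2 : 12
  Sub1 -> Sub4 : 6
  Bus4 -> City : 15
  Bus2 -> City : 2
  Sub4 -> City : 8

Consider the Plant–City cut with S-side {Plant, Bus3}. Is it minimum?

No — its capacity is 11, but the minimum cut has capacity 10.

Given cut capacity: 4 + 7 = 11.
Augment Plant→Sub3→Sub1→Bus4→City: bottleneck 3, flow now 3.
Augment Plant→Bus3→Sub1→Bus4→City: bottleneck 7, flow now 10.
No augmenting path remains; maximum flow = 10.
In the residual graph, reachable from Plant: {Plant, Sub3, Bus3}.
Min-cut edges: Sub3→Sub1 (3), Bus3→Sub1 (7); capacity 3 + 7 = 10.
Cut capacity 11 exceeds the max flow 10, so it is not minimum.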